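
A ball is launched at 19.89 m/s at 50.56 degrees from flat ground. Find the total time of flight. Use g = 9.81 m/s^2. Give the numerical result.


T = 2*v*sin(theta)/g
sin(theta) = sin(50.56 deg) = 0.7723
T = 2*19.89*0.7723 / 9.81
T = 30.7217 / 9.81 = 3.1317 s

3.1317 s


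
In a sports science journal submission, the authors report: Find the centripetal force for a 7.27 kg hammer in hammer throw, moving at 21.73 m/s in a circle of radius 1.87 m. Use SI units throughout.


Fc = m * v^2 / r
v^2 = 21.73^2 = 472.1929
Fc = 7.27 * 472.1929 / 1.87
Fc = 3432.8424 / 1.87 = 1835.7446 N

1835.7446 N


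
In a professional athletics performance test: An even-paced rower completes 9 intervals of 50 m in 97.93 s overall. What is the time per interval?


Split time = total_time / n_laps = 97.93 / 9
Split time = 10.8811 s per lap

10.8811 s


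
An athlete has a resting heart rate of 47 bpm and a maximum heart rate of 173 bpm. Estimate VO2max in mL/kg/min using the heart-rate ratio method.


VO2max = 15.3 * HRmax / HRrest
VO2max = 15.3 * 173 / 47
VO2max = 2646.9 / 47 = 56.317 mL/kg/min

56.317 mL/kg/min


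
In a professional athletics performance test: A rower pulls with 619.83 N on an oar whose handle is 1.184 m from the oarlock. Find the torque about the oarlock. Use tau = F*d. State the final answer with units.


tau = F * d
tau = 619.83 * 1.184
tau = 733.8787 N*m

733.8787 N*m


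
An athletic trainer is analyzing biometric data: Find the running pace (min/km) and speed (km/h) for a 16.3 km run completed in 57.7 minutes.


Pace = time / distance = 57.7 min / 16.3 km = 3.5399 min/km
Speed = distance / time_in_hours = 16.3 / 0.9617 hr
Speed = 16.9497 km/h

3.5399 min/km, 16.9497 km/h


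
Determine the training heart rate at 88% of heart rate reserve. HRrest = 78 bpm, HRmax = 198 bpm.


Target = HRrest + pct*(HRmax - HRrest)
Heart rate reserve = HRmax - HRrest = 198 - 78 = 120 bpm
Fraction = 88% = 0.88
Target = 78 + 0.88 * 120
Target = 78 + 105.6 = 183.6 bpm

183.6 bpm


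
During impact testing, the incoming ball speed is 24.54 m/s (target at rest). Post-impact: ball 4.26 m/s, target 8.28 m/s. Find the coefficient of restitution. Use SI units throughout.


e = (v2_after - v1_after) / (v1_before - v2_before)
Numerator = 8.28 - 4.26 = 4.02
Denominator = 24.54 - 0 = 24.54
e = 4.02 / 24.54 = 0.1638

0.1638


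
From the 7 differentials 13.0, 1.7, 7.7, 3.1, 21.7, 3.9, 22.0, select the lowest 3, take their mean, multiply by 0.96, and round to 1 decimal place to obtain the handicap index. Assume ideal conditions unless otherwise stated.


All differentials: 13.0, 1.7, 7.7, 3.1, 21.7, 3.9, 22.0
Sorted: 1.7, 3.1, 3.9, 7.7, 13.0, 21.7, 22.0
Best 3: 1.7, 3.1, 3.9
Average of best = 8.7 / 3 = 2.9
Raw index = 2.9 * 0.96 = 2.784
Handicap index = round(2.784, 1) = 2.8

2.8


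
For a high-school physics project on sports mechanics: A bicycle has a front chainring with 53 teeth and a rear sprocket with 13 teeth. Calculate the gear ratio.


GR = front_teeth / rear_teeth
GR = 53 / 13
GR = 4.0769

4.0769


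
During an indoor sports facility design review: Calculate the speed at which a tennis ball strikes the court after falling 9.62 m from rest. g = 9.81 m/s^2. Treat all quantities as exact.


v = sqrt(2 * g * h)
v = sqrt(2 * 9.81 * 9.62)
v = sqrt(188.7444) = 13.7384 m/s

13.7384 m/s


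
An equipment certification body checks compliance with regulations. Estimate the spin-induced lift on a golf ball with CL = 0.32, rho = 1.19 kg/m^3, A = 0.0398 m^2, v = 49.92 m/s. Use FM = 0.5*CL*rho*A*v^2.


FM = 0.5 * CL * rho * A * v^2
FM = 0.5 * 0.32 * 1.19 * 0.0398 * 49.92^2
v^2 = 2492.0064
FM = 0.5 * 0.32 * 1.19 * 0.0398 * 2492.0064 = 18.8842 N

18.8842 N


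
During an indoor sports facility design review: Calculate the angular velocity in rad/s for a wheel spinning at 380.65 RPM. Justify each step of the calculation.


omega = RPM * 2 * pi / 60
omega = 380.65 * 2 * 3.14159 / 60
omega = 2391.6945 / 60 = 39.8616 rad/s

39.8616 rad/s


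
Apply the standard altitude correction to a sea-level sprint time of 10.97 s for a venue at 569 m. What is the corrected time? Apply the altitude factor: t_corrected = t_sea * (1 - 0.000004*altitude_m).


Correction factor = 1 - 0.000004 * 569 = 0.997724
t_corrected = t_sea * factor = 10.97 * 0.997724
t_corrected = 10.945 s

10.945 s


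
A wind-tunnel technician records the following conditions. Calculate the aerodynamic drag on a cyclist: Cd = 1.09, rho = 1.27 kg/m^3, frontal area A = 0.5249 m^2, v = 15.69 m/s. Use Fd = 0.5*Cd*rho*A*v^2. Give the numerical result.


Fd = 0.5 * Cd * rho * A * v^2
Fd = 0.5 * 1.09 * 1.27 * 0.5249 * 15.69^2
v^2 = 246.1761
Fd = 0.5 * 1.09 * 1.27 * 0.5249 * 246.1761 = 89.4381 N

89.4381 N


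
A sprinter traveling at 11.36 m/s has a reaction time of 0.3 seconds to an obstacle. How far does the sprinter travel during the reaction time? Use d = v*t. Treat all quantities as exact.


d = v * t
d = 11.36 * 0.3
d = 3.408 m

3.408 m


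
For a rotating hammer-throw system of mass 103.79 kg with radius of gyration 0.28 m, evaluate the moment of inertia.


I = m * k^2
I = 103.79 * 0.28^2
I = 103.79 * 0.0784 = 8.1371 kg*m^2

8.1371 kg*m^2


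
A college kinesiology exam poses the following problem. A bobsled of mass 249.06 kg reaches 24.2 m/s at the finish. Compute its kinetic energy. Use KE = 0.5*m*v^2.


KE = 0.5 * m * v^2
KE = 0.5 * 249.06 * 24.2^2
KE = 0.5 * 249.06 * 585.64 = 72929.7492 J

72929.7492 J


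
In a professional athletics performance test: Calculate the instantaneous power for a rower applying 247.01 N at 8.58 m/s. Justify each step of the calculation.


P = F * v
P = 247.01 * 8.58
P = 2119.3458 W

2119.3458 W


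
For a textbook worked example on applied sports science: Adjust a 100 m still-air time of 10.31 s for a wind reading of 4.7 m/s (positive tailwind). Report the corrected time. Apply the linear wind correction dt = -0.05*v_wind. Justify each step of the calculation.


dt = -0.05 * v_wind = -0.05 * 4.7 = -0.235 s
t_corrected = t_still + dt = 10.31 + (-0.235)
t_corrected = 10.075 s

10.075 s


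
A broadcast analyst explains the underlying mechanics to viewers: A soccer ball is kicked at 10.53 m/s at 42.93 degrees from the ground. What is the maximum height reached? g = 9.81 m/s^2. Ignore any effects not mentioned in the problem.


H = (v*sin(theta))^2 / (2*g)
vy = v*sin(theta) = 10.53 * sin(42.93 deg) = 7.172 m/s
H = vy^2 / (2*g) = 51.438 / (2*9.81)
H = 51.438 / 19.62 = 2.6217 m

2.6217 m


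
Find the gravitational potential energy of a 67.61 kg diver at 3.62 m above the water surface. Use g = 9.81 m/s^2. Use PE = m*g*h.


PE = m * g * h
PE = 67.61 * 9.81 * 3.62
PE = 663.2541 * 3.62 = 2400.9798 J

2400.9798 J


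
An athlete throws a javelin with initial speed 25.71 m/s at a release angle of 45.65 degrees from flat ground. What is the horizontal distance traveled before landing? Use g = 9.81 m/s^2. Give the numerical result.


R = v^2 * sin(2*theta) / g
Convert angle to radians: theta = 45.65 deg = 0.7967 rad
sin(2*theta) = sin(1.5935) = 0.9997
R = 25.71^2 * 0.9997 / 9.81
R = 661.0041 * 0.9997 / 9.81 = 67.3633 m

67.3633 m


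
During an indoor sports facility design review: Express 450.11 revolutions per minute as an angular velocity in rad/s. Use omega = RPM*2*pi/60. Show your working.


omega = RPM * 2 * pi / 60
omega = 450.11 * 2 * 3.14159 / 60
omega = 2828.1245 / 60 = 47.1354 rad/s

47.1354 rad/s


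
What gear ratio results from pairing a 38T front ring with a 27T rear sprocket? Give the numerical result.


GR = front_teeth / rear_teeth
GR = 38 / 27
GR = 1.4074

1.4074


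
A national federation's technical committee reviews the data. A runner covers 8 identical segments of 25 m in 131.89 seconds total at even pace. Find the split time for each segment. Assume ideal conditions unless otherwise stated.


Split time = total_time / n_laps = 131.89 / 8
Split time = 16.4862 s per lap

16.4862 s


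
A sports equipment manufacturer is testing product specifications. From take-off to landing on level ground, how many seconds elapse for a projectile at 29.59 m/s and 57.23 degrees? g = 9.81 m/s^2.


T = 2*v*sin(theta)/g
sin(theta) = sin(57.23 deg) = 0.8409
T = 2*29.59*0.8409 / 9.81
T = 49.7615 / 9.81 = 5.0725 s

5.0725 s


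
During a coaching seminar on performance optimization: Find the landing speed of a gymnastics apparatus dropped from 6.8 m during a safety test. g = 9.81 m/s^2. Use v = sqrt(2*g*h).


v = sqrt(2 * g * h)
v = sqrt(2 * 9.81 * 6.8)
v = sqrt(133.416) = 11.5506 m/s

11.5506 m/s


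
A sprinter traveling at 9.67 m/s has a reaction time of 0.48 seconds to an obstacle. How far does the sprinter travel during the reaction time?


d = v * t
d = 9.67 * 0.48
d = 4.6416 m

4.6416 m


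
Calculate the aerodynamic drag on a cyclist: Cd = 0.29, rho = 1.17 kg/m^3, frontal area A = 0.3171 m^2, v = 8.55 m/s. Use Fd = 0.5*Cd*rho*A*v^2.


Fd = 0.5 * Cd * rho * A * v^2
Fd = 0.5 * 0.29 * 1.17 * 0.3171 * 8.55^2
v^2 = 73.1025
Fd = 0.5 * 0.29 * 1.17 * 0.3171 * 73.1025 = 3.9326 N

3.9326 N


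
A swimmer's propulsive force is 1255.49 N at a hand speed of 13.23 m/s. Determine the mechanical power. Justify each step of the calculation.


P = F * v
P = 1255.49 * 13.23
P = 16610.1327 W

16610.1327 W


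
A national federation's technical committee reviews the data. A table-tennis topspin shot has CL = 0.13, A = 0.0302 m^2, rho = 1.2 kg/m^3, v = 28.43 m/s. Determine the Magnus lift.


FM = 0.5 * CL * rho * A * v^2
FM = 0.5 * 0.13 * 1.2 * 0.0302 * 28.43^2
v^2 = 808.2649
FM = 0.5 * 0.13 * 1.2 * 0.0302 * 808.2649 = 1.9039 N

1.9039 N


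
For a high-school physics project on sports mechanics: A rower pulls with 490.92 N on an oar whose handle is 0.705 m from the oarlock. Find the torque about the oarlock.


tau = F * d
tau = 490.92 * 0.705
tau = 346.0986 N*m

346.0986 N*m


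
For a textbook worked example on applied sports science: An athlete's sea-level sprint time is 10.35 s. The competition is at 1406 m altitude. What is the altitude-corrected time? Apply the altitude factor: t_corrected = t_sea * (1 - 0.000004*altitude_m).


Correction factor = 1 - 0.000004 * 1406 = 0.994376
t_corrected = t_sea * factor = 10.35 * 0.994376
t_corrected = 10.2918 s

10.2918 s


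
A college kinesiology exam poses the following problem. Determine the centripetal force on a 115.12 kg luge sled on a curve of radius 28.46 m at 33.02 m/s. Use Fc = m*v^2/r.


Fc = m * v^2 / r
v^2 = 33.02^2 = 1090.3204
Fc = 115.12 * 1090.3204 / 28.46
Fc = 125517.6844 / 28.46 = 4410.3192 N

4410.3192 N


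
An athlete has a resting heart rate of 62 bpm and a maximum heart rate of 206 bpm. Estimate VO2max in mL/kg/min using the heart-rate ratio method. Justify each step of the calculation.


VO2max = 15.3 * HRmax / HRrest
VO2max = 15.3 * 206 / 62
VO2max = 3151.8 / 62 = 50.8355 mL/kg/min

50.8355 mL/kg/min


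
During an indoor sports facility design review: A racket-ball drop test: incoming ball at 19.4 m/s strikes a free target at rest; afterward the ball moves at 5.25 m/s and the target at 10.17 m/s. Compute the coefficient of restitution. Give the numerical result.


e = (v2_after - v1_after) / (v1_before - v2_before)
Numerator = 10.17 - 5.25 = 4.92
Denominator = 19.4 - 0 = 19.4
e = 4.92 / 19.4 = 0.2536

0.2536


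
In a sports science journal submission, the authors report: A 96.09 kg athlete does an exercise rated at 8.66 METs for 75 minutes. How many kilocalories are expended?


kcal = MET * mass * time_hr
Convert time: 75 min = 1.25 hr
kcal = 8.66 * 96.09 * 1.25
kcal = 1040.1743 kcal

1040.1743 kcal


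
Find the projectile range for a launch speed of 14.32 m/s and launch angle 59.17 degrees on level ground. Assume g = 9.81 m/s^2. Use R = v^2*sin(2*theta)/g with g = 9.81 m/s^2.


R = v^2 * sin(2*theta) / g
Convert angle to radians: theta = 59.17 deg = 1.0327 rad
sin(2*theta) = sin(2.0654) = 0.8801
R = 14.32^2 * 0.8801 / 9.81
R = 205.0624 * 0.8801 / 9.81 = 18.3981 m

18.3981 m


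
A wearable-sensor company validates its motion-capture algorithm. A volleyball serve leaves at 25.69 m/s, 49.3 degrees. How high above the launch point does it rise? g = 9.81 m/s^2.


H = (v*sin(theta))^2 / (2*g)
vy = v*sin(theta) = 25.69 * sin(49.3 deg) = 19.4765 m/s
H = vy^2 / (2*g) = 379.3329 / (2*9.81)
H = 379.3329 / 19.62 = 19.334 m

19.334 m


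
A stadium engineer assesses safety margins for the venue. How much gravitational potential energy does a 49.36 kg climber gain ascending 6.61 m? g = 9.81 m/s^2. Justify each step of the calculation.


PE = m * g * h
PE = 49.36 * 9.81 * 6.61
PE = 484.2216 * 6.61 = 3200.7048 J

3200.7048 J


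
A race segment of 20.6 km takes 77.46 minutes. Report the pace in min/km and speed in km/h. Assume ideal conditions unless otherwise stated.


Pace = time / distance = 77.46 min / 20.6 km = 3.7602 min/km
Speed = distance / time_in_hours = 20.6 / 1.291 hr
Speed = 15.9566 km/h

3.7602 min/km, 15.9566 km/h


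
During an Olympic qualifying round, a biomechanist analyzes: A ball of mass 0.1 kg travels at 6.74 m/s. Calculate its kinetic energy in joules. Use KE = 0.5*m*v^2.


KE = 0.5 * m * v^2
KE = 0.5 * 0.1 * 6.74^2
KE = 0.5 * 0.1 * 45.4276 = 2.2714 J

2.2714 J


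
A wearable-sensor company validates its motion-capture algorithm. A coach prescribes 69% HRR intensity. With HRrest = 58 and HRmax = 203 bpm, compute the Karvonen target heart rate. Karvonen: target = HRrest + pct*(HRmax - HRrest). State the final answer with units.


Target = HRrest + pct*(HRmax - HRrest)
Heart rate reserve = HRmax - HRrest = 203 - 58 = 145 bpm
Fraction = 69% = 0.69
Target = 58 + 0.69 * 145
Target = 58 + 100.05 = 158.05 bpm

158.05 bpm


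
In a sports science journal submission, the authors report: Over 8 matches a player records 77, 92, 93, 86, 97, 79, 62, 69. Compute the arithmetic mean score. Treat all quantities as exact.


Average = sum / n
Sum = 655
Average = 655 / 8 = 81.875

81.875


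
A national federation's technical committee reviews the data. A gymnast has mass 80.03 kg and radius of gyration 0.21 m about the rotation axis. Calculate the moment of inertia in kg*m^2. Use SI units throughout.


I = m * k^2
I = 80.03 * 0.21^2
I = 80.03 * 0.0441 = 3.5293 kg*m^2

3.5293 kg*m^2


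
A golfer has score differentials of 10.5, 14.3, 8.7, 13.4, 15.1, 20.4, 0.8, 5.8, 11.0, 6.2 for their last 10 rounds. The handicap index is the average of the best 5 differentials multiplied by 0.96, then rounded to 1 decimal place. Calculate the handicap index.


All differentials: 10.5, 14.3, 8.7, 13.4, 15.1, 20.4, 0.8, 5.8, 11.0, 6.2
Sorted: 0.8, 5.8, 6.2, 8.7, 10.5, 11.0, 13.4, 14.3, 15.1, 20.4
Best 5: 0.8, 5.8, 6.2, 8.7, 10.5
Average of best = 32 / 5 = 6.4
Raw index = 6.4 * 0.96 = 6.144
Handicap index = round(6.144, 1) = 6.1

6.1


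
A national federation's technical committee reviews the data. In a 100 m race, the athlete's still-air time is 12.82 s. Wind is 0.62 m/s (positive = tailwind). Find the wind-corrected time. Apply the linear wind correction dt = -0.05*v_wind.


dt = -0.05 * v_wind = -0.05 * 0.62 = -0.031 s
t_corrected = t_still + dt = 12.82 + (-0.031)
t_corrected = 12.789 s

12.789 s


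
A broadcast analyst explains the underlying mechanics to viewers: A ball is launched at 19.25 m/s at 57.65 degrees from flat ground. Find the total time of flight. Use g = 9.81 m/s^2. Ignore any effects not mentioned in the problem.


T = 2*v*sin(theta)/g
sin(theta) = sin(57.65 deg) = 0.8448
T = 2*19.25*0.8448 / 9.81
T = 32.5246 / 9.81 = 3.3155 s

3.3155 s


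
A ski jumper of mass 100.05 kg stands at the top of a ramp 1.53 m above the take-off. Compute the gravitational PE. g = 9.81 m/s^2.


PE = m * g * h
PE = 100.05 * 9.81 * 1.53
PE = 981.4905 * 1.53 = 1501.6805 J

1501.6805 J


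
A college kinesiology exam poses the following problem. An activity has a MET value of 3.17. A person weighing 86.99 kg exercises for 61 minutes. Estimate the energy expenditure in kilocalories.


kcal = MET * mass * time_hr
Convert time: 61 min = 1.0167 hr
kcal = 3.17 * 86.99 * 1.0167
kcal = 280.3543 kcal

280.3543 kcal


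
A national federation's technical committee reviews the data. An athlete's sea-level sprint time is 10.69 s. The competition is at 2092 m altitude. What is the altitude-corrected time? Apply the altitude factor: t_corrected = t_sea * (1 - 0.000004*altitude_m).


Correction factor = 1 - 0.000004 * 2092 = 0.991632
t_corrected = t_sea * factor = 10.69 * 0.991632
t_corrected = 10.6005 s

10.6005 s


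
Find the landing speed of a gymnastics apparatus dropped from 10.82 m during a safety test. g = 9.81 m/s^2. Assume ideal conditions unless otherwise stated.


v = sqrt(2 * g * h)
v = sqrt(2 * 9.81 * 10.82)
v = sqrt(212.2884) = 14.5701 m/s

14.5701 m/s


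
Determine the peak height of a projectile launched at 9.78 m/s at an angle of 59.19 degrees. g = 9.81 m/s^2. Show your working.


H = (v*sin(theta))^2 / (2*g)
vy = v*sin(theta) = 9.78 * sin(59.19 deg) = 8.3998 m/s
H = vy^2 / (2*g) = 70.5559 / (2*9.81)
H = 70.5559 / 19.62 = 3.5961 m

3.5961 m


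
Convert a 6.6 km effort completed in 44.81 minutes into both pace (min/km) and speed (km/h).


Pace = time / distance = 44.81 min / 6.6 km = 6.7894 min/km
Speed = distance / time_in_hours = 6.6 / 0.7468 hr
Speed = 8.8373 km/h

6.7894 min/km, 8.8373 km/h


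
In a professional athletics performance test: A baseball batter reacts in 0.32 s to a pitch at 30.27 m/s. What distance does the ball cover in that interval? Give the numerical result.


d = v * t
d = 30.27 * 0.32
d = 9.6864 m

9.6864 m


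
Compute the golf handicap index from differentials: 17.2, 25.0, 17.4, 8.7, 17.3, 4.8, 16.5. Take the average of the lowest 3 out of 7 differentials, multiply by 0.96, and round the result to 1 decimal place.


All differentials: 17.2, 25.0, 17.4, 8.7, 17.3, 4.8, 16.5
Sorted: 4.8, 8.7, 16.5, 17.2, 17.3, 17.4, 25.0
Best 3: 4.8, 8.7, 16.5
Average of best = 30 / 3 = 10
Raw index = 10 * 0.96 = 9.6
Handicap index = round(9.6, 1) = 9.6

9.6


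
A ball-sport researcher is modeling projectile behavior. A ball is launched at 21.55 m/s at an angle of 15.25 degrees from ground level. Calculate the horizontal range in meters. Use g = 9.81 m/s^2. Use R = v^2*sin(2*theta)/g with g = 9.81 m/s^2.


R = v^2 * sin(2*theta) / g
Convert angle to radians: theta = 15.25 deg = 0.2662 rad
sin(2*theta) = sin(0.5323) = 0.5075
R = 21.55^2 * 0.5075 / 9.81
R = 464.4025 * 0.5075 / 9.81 = 24.0267 m

24.0267 m


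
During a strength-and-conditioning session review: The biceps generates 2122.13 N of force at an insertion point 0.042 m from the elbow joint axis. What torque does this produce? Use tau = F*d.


tau = F * d
tau = 2122.13 * 0.042
tau = 89.1295 N*m

89.1295 N*m


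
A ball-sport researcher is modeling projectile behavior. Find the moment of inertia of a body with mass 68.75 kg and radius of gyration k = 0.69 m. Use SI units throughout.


I = m * k^2
I = 68.75 * 0.69^2
I = 68.75 * 0.4761 = 32.7319 kg*m^2

32.7319 kg*m^2


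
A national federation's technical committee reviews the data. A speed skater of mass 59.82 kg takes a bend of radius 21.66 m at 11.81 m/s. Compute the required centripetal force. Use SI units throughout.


Fc = m * v^2 / r
v^2 = 11.81^2 = 139.4761
Fc = 59.82 * 139.4761 / 21.66
Fc = 8343.4603 / 21.66 = 385.2013 N

385.2013 N


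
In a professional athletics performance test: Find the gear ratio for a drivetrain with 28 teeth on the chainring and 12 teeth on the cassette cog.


GR = front_teeth / rear_teeth
GR = 28 / 12
GR = 2.3333

2.3333


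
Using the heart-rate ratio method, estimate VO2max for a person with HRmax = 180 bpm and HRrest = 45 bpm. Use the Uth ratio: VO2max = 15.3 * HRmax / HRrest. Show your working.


VO2max = 15.3 * HRmax / HRrest
VO2max = 15.3 * 180 / 45
VO2max = 2754 / 45 = 61.2 mL/kg/min

61.2 mL/kg/min


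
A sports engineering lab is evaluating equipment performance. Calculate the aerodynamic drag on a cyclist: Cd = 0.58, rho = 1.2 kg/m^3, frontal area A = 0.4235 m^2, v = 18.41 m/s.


Fd = 0.5 * Cd * rho * A * v^2
Fd = 0.5 * 0.58 * 1.2 * 0.4235 * 18.41^2
v^2 = 338.9281
Fd = 0.5 * 0.58 * 1.2 * 0.4235 * 338.9281 = 49.9505 N

49.9505 N


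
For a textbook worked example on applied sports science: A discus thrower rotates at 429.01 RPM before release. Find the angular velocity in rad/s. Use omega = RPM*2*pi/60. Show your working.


omega = RPM * 2 * pi / 60
omega = 429.01 * 2 * 3.14159 / 60
omega = 2695.5493 / 60 = 44.9258 rad/s

44.9258 rad/s


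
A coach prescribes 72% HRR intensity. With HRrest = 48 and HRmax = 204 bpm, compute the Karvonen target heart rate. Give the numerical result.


Target = HRrest + pct*(HRmax - HRrest)
Heart rate reserve = HRmax - HRrest = 204 - 48 = 156 bpm
Fraction = 72% = 0.72
Target = 48 + 0.72 * 156
Target = 48 + 112.32 = 160.32 bpm

160.32 bpm


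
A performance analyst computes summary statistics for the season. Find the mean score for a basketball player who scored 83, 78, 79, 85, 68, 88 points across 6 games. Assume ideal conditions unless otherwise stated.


Average = sum / n
Sum = 481
Average = 481 / 6 = 80.1667

80.1667


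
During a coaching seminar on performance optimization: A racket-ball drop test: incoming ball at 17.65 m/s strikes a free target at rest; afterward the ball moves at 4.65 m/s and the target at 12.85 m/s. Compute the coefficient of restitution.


e = (v2_after - v1_after) / (v1_before - v2_before)
Numerator = 12.85 - 4.65 = 8.2
Denominator = 17.65 - 0 = 17.65
e = 8.2 / 17.65 = 0.4646

0.4646


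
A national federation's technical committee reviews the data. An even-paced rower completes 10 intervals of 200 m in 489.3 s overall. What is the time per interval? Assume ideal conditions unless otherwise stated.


Split time = total_time / n_laps = 489.3 / 10
Split time = 48.93 s per lap

48.93 s


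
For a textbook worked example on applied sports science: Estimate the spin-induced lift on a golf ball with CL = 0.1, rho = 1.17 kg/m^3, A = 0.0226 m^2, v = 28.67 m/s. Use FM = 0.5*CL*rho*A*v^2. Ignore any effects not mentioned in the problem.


FM = 0.5 * CL * rho * A * v^2
FM = 0.5 * 0.1 * 1.17 * 0.0226 * 28.67^2
v^2 = 821.9689
FM = 0.5 * 0.1 * 1.17 * 0.0226 * 821.9689 = 1.0867 N

1.0867 N


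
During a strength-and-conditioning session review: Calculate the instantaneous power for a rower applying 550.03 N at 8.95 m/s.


P = F * v
P = 550.03 * 8.95
P = 4922.7685 W

4922.7685 W


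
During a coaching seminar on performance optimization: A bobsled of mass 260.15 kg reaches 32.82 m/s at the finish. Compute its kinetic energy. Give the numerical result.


KE = 0.5 * m * v^2
KE = 0.5 * 260.15 * 32.82^2
KE = 0.5 * 260.15 * 1077.1524 = 140110.5984 J

140110.5984 J


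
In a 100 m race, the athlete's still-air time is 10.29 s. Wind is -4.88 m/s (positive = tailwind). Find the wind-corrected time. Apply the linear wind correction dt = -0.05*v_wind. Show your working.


dt = -0.05 * v_wind = -0.05 * -4.88 = 0.244 s
t_corrected = t_still + dt = 10.29 + (0.244)
t_corrected = 10.534 s

10.534 s


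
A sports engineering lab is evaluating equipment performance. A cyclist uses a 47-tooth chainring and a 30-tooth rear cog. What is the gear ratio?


GR = front_teeth / rear_teeth
GR = 47 / 30
GR = 1.5667

1.5667


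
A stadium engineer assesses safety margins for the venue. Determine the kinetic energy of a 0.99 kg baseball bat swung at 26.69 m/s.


KE = 0.5 * m * v^2
KE = 0.5 * 0.99 * 26.69^2
KE = 0.5 * 0.99 * 712.3561 = 352.6163 J

352.6163 J


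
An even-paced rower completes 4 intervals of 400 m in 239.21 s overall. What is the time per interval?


Split time = total_time / n_laps = 239.21 / 4
Split time = 59.8025 s per lap

59.8025 s


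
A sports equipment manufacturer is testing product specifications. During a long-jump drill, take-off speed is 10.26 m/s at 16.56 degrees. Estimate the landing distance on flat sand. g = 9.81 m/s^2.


R = v^2 * sin(2*theta) / g
Convert angle to radians: theta = 16.56 deg = 0.289 rad
sin(2*theta) = sin(0.5781) = 0.5464
R = 10.26^2 * 0.5464 / 9.81
R = 105.2676 * 0.5464 / 9.81 = 5.8632 m

5.8632 m


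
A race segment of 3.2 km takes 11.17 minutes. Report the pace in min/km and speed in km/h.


Pace = time / distance = 11.17 min / 3.2 km = 3.4906 min/km
Speed = distance / time_in_hours = 3.2 / 0.1862 hr
Speed = 17.1889 km/h

3.4906 min/km, 17.1889 km/h


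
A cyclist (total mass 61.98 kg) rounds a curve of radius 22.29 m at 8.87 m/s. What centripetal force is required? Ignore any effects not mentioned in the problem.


Fc = m * v^2 / r
v^2 = 8.87^2 = 78.6769
Fc = 61.98 * 78.6769 / 22.29
Fc = 4876.3943 / 22.29 = 218.7705 N

218.7705 N


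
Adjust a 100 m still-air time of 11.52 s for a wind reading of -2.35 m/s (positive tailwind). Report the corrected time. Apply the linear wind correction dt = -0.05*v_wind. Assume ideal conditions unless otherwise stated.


dt = -0.05 * v_wind = -0.05 * -2.35 = 0.1175 s
t_corrected = t_still + dt = 11.52 + (0.1175)
t_corrected = 11.6375 s

11.6375 s


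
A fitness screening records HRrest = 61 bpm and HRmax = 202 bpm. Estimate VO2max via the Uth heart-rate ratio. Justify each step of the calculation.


VO2max = 15.3 * HRmax / HRrest
VO2max = 15.3 * 202 / 61
VO2max = 3090.6 / 61 = 50.6656 mL/kg/min

50.6656 mL/kg/min


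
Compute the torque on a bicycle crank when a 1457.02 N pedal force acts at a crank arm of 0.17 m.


tau = F * d
tau = 1457.02 * 0.17
tau = 247.6934 N*m

247.6934 N*m


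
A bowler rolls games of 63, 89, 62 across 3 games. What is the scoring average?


Average = sum / n
Sum = 214
Average = 214 / 3 = 71.3333

71.3333


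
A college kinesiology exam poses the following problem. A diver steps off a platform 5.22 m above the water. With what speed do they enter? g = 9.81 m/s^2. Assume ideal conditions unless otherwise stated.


v = sqrt(2 * g * h)
v = sqrt(2 * 9.81 * 5.22)
v = sqrt(102.4164) = 10.1201 m/s

10.1201 m/s


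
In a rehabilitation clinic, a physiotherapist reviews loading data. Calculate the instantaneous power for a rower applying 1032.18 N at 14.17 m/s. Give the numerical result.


P = F * v
P = 1032.18 * 14.17
P = 14625.9906 W

14625.9906 W


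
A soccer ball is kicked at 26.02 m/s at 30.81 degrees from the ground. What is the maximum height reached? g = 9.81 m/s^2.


H = (v*sin(theta))^2 / (2*g)
vy = v*sin(theta) = 26.02 * sin(30.81 deg) = 13.3273 m/s
H = vy^2 / (2*g) = 177.6158 / (2*9.81)
H = 177.6158 / 19.62 = 9.0528 m

9.0528 m


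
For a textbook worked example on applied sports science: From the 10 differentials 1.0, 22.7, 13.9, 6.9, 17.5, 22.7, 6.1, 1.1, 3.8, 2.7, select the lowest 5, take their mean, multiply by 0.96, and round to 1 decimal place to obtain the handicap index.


All differentials: 1.0, 22.7, 13.9, 6.9, 17.5, 22.7, 6.1, 1.1, 3.8, 2.7
Sorted: 1.0, 1.1, 2.7, 3.8, 6.1, 6.9, 13.9, 17.5, 22.7, 22.7
Best 5: 1.0, 1.1, 2.7, 3.8, 6.1
Average of best = 14.7 / 5 = 2.94
Raw index = 2.94 * 0.96 = 2.8224
Handicap index = round(2.8224, 1) = 2.8

2.8


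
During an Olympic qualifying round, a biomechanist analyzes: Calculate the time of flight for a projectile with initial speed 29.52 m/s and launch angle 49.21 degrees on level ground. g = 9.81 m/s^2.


T = 2*v*sin(theta)/g
sin(theta) = sin(49.21 deg) = 0.7571
T = 2*29.52*0.7571 / 9.81
T = 44.6997 / 9.81 = 4.5565 s

4.5565 s


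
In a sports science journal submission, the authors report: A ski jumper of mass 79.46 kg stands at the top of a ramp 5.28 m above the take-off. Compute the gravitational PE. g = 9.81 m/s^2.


PE = m * g * h
PE = 79.46 * 9.81 * 5.28
PE = 779.5026 * 5.28 = 4115.7737 J

4115.7737 J


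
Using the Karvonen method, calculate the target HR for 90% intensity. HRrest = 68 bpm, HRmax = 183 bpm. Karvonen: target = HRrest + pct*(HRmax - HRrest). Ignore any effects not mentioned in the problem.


Target = HRrest + pct*(HRmax - HRrest)
Heart rate reserve = HRmax - HRrest = 183 - 68 = 115 bpm
Fraction = 90% = 0.9
Target = 68 + 0.9 * 115
Target = 68 + 103.5 = 171.5 bpm

171.5 bpm


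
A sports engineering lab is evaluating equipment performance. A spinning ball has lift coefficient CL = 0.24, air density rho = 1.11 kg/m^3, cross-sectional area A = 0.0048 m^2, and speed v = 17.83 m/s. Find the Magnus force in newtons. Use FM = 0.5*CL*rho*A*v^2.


FM = 0.5 * CL * rho * A * v^2
FM = 0.5 * 0.24 * 1.11 * 0.0048 * 17.83^2
v^2 = 317.9089
FM = 0.5 * 0.24 * 1.11 * 0.0048 * 317.9089 = 0.2033 N

0.2033 N


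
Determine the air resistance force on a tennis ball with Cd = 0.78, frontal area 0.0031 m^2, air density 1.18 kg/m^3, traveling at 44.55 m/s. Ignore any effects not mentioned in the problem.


Fd = 0.5 * Cd * rho * A * v^2
Fd = 0.5 * 0.78 * 1.18 * 0.0031 * 44.55^2
v^2 = 1984.7025
Fd = 0.5 * 0.78 * 1.18 * 0.0031 * 1984.7025 = 2.8314 N

2.8314 N


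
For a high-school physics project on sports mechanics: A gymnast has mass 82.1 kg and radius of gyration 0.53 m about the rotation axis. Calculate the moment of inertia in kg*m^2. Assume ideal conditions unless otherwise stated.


I = m * k^2
I = 82.1 * 0.53^2
I = 82.1 * 0.2809 = 23.0619 kg*m^2

23.0619 kg*m^2


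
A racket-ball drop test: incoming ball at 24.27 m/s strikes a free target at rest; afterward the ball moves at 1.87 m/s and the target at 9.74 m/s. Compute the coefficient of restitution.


e = (v2_after - v1_after) / (v1_before - v2_before)
Numerator = 9.74 - 1.87 = 7.87
Denominator = 24.27 - 0 = 24.27
e = 7.87 / 24.27 = 0.3243

0.3243


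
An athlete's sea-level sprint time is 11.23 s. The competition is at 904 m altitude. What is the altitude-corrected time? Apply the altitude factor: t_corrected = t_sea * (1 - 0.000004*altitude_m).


Correction factor = 1 - 0.000004 * 904 = 0.996384
t_corrected = t_sea * factor = 11.23 * 0.996384
t_corrected = 11.1894 s

11.1894 s


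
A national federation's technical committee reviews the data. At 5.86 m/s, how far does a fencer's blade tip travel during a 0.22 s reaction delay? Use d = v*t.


d = v * t
d = 5.86 * 0.22
d = 1.2892 m

1.2892 m


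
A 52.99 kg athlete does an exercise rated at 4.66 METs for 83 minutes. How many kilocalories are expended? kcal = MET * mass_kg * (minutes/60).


kcal = MET * mass * time_hr
Convert time: 83 min = 1.3833 hr
kcal = 4.66 * 52.99 * 1.3833
kcal = 341.5912 kcal

341.5912 kcal


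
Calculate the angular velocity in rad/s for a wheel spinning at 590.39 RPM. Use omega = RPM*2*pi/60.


omega = RPM * 2 * pi / 60
omega = 590.39 * 2 * 3.14159 / 60
omega = 3709.5298 / 60 = 61.8255 rad/s

61.8255 rad/s


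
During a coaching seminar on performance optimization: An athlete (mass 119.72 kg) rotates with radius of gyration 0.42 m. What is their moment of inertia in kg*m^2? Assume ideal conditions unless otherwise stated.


I = m * k^2
I = 119.72 * 0.42^2
I = 119.72 * 0.1764 = 21.1186 kg*m^2

21.1186 kg*m^2


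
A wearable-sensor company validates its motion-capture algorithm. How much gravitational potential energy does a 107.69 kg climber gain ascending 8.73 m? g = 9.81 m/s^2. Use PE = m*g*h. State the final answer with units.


PE = m * g * h
PE = 107.69 * 9.81 * 8.73
PE = 1056.4389 * 8.73 = 9222.7116 J

9222.7116 J


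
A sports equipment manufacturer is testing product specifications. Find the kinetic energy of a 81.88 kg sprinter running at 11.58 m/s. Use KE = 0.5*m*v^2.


KE = 0.5 * m * v^2
KE = 0.5 * 81.88 * 11.58^2
KE = 0.5 * 81.88 * 134.0964 = 5489.9066 J

5489.9066 J


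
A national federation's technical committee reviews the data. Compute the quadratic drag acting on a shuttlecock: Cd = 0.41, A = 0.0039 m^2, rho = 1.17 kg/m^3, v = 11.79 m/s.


Fd = 0.5 * Cd * rho * A * v^2
Fd = 0.5 * 0.41 * 1.17 * 0.0039 * 11.79^2
v^2 = 139.0041
Fd = 0.5 * 0.41 * 1.17 * 0.0039 * 139.0041 = 0.13 N

0.13 N


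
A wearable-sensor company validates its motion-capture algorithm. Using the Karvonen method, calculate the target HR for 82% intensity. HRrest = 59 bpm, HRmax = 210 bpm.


Target = HRrest + pct*(HRmax - HRrest)
Heart rate reserve = HRmax - HRrest = 210 - 59 = 151 bpm
Fraction = 82% = 0.82
Target = 59 + 0.82 * 151
Target = 59 + 123.82 = 182.82 bpm

182.82 bpm


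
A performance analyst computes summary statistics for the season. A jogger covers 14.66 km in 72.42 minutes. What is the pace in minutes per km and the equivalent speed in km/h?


Pace = time / distance = 72.42 min / 14.66 km = 4.94 min/km
Speed = distance / time_in_hours = 14.66 / 1.207 hr
Speed = 12.1458 km/h

4.94 min/km, 12.1458 km/h


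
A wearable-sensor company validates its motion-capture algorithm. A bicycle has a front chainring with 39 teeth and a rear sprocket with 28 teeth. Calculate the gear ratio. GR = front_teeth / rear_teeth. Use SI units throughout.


GR = front_teeth / rear_teeth
GR = 39 / 28
GR = 1.3929

1.3929


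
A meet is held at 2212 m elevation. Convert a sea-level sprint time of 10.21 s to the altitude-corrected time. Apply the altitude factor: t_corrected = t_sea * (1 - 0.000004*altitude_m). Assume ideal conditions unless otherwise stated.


Correction factor = 1 - 0.000004 * 2212 = 0.991152
t_corrected = t_sea * factor = 10.21 * 0.991152
t_corrected = 10.1197 s

10.1197 s


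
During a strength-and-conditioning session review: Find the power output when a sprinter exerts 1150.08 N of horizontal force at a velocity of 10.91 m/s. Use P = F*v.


P = F * v
P = 1150.08 * 10.91
P = 12547.3728 W

12547.3728 W


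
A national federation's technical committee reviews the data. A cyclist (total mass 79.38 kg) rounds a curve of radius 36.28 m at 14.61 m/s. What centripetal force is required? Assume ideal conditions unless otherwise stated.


Fc = m * v^2 / r
v^2 = 14.61^2 = 213.4521
Fc = 79.38 * 213.4521 / 36.28
Fc = 16943.8277 / 36.28 = 467.0294 N

467.0294 N


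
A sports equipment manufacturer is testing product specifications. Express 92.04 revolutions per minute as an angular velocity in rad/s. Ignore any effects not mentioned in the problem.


omega = RPM * 2 * pi / 60
omega = 92.04 * 2 * 3.14159 / 60
omega = 578.3044 / 60 = 9.6384 rad/s

9.6384 rad/s


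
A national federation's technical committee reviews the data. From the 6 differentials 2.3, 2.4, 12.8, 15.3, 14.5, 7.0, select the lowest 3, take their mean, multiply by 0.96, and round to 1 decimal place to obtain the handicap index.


All differentials: 2.3, 2.4, 12.8, 15.3, 14.5, 7.0
Sorted: 2.3, 2.4, 7.0, 12.8, 14.5, 15.3
Best 3: 2.3, 2.4, 7.0
Average of best = 11.7 / 3 = 3.9
Raw index = 3.9 * 0.96 = 3.744
Handicap index = round(3.744, 1) = 3.7

3.7


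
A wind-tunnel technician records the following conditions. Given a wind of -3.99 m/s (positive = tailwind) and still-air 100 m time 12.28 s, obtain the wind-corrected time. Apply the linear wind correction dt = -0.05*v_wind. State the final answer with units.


dt = -0.05 * v_wind = -0.05 * -3.99 = 0.1995 s
t_corrected = t_still + dt = 12.28 + (0.1995)
t_corrected = 12.4795 s

12.4795 s


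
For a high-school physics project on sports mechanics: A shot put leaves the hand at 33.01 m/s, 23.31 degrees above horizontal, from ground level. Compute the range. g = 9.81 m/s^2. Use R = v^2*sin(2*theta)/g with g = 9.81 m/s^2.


R = v^2 * sin(2*theta) / g
Convert angle to radians: theta = 23.31 deg = 0.4068 rad
sin(2*theta) = sin(0.8137) = 0.7268
R = 33.01^2 * 0.7268 / 9.81
R = 1089.6601 * 0.7268 / 9.81 = 80.732 m

80.732 m


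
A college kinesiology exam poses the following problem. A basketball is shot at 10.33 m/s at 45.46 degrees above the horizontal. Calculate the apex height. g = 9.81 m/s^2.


H = (v*sin(theta))^2 / (2*g)
vy = v*sin(theta) = 10.33 * sin(45.46 deg) = 7.3628 m/s
H = vy^2 / (2*g) = 54.2111 / (2*9.81)
H = 54.2111 / 19.62 = 2.7631 m

2.7631 m


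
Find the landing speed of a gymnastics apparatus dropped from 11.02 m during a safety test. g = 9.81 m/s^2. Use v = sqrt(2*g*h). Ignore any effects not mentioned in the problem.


v = sqrt(2 * g * h)
v = sqrt(2 * 9.81 * 11.02)
v = sqrt(216.2124) = 14.7042 m/s

14.7042 m/s


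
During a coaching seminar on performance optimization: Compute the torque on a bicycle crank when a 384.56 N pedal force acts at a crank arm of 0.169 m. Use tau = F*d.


tau = F * d
tau = 384.56 * 0.169
tau = 64.9906 N*m

64.9906 N*m


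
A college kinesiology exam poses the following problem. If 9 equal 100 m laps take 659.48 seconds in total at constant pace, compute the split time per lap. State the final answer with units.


Split time = total_time / n_laps = 659.48 / 9
Split time = 73.2756 s per lap

73.2756 s


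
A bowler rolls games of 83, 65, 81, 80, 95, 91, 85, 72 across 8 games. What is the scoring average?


Average = sum / n
Sum = 652
Average = 652 / 8 = 81.5

81.5


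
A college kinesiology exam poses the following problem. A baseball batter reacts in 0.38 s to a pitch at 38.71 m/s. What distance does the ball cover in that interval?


d = v * t
d = 38.71 * 0.38
d = 14.7098 m

14.7098 m


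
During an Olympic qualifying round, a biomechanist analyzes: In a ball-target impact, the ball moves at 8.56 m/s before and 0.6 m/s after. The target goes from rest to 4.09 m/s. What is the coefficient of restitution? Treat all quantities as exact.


e = (v2_after - v1_after) / (v1_before - v2_before)
Numerator = 4.09 - 0.6 = 3.49
Denominator = 8.56 - 0 = 8.56
e = 3.49 / 8.56 = 0.4077

0.4077


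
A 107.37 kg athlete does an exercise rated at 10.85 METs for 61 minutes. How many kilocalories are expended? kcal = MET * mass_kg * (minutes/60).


kcal = MET * mass * time_hr
Convert time: 61 min = 1.0167 hr
kcal = 10.85 * 107.37 * 1.0167
kcal = 1184.3806 kcal

1184.3806 kcal


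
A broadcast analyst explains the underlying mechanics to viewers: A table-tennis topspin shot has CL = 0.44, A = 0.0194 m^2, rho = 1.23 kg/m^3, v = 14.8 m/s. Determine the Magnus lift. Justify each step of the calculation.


FM = 0.5 * CL * rho * A * v^2
FM = 0.5 * 0.44 * 1.23 * 0.0194 * 14.8^2
v^2 = 219.04
FM = 0.5 * 0.44 * 1.23 * 0.0194 * 219.04 = 1.1499 N

1.1499 N


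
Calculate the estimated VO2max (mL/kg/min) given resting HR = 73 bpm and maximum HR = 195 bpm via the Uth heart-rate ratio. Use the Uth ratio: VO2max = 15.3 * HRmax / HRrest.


VO2max = 15.3 * HRmax / HRrest
VO2max = 15.3 * 195 / 73
VO2max = 2983.5 / 73 = 40.8699 mL/kg/min

40.8699 mL/kg/min


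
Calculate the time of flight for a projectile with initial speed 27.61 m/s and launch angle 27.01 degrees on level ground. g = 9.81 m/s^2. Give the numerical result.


T = 2*v*sin(theta)/g
sin(theta) = sin(27.01 deg) = 0.4541
T = 2*27.61*0.4541 / 9.81
T = 25.0779 / 9.81 = 2.5564 s

2.5564 s


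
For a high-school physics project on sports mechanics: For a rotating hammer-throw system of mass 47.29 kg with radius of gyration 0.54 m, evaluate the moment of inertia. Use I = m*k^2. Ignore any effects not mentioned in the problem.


I = m * k^2
I = 47.29 * 0.54^2
I = 47.29 * 0.2916 = 13.7898 kg*m^2

13.7898 kg*m^2


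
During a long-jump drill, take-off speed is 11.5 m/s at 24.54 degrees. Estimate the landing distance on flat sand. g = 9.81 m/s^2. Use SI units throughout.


R = v^2 * sin(2*theta) / g
Convert angle to radians: theta = 24.54 deg = 0.4283 rad
sin(2*theta) = sin(0.8566) = 0.7556
R = 11.5^2 * 0.7556 / 9.81
R = 132.25 * 0.7556 / 9.81 = 10.1867 m

10.1867 m


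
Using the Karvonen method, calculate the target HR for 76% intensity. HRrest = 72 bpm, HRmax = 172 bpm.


Target = HRrest + pct*(HRmax - HRrest)
Heart rate reserve = HRmax - HRrest = 172 - 72 = 100 bpm
Fraction = 76% = 0.76
Target = 72 + 0.76 * 100
Target = 72 + 76 = 148 bpm

148 bpm


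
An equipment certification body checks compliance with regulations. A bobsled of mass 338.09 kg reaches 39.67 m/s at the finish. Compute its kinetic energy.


KE = 0.5 * m * v^2
KE = 0.5 * 338.09 * 39.67^2
KE = 0.5 * 338.09 * 1573.7089 = 266027.621 J

266027.621 J
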